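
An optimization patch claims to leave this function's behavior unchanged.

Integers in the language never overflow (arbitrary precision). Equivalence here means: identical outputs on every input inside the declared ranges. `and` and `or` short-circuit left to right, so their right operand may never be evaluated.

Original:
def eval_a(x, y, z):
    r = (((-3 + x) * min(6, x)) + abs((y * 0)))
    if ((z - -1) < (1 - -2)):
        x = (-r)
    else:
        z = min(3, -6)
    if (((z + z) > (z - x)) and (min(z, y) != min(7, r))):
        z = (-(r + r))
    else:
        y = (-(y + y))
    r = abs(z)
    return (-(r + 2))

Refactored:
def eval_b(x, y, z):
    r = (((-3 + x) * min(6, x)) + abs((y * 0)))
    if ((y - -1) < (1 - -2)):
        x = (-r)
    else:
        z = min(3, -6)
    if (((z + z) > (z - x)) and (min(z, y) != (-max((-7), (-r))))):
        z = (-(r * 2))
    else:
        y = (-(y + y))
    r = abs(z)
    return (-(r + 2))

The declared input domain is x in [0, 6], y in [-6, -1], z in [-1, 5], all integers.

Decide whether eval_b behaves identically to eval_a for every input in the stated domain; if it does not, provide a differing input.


On input x=0, y=-6, z=2, eval_a returns -8 while eval_b returns -2.
verdict: not equivalent; witness: x=0, y=-6, z=2


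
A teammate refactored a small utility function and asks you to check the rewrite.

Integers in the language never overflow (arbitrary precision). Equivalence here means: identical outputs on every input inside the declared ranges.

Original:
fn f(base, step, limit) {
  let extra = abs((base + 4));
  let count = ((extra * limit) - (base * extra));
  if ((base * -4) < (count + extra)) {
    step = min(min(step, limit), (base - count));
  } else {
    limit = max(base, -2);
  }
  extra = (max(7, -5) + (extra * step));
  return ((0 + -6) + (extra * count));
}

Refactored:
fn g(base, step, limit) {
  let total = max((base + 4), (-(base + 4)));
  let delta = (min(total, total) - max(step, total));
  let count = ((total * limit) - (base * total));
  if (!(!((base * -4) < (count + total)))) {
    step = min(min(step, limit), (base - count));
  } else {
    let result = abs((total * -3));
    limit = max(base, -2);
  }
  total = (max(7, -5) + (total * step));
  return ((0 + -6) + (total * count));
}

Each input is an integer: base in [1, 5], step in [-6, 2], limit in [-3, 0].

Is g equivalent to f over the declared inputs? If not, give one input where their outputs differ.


Side by side, the visible changes include: statement counts differ, constant usage differs, local variable names differ, arithmetic usage differs, min/max/abs usage differs, boolean connective usage differs.
As a probe, take base=3, step=2, limit=-1: f runs extra := 7 | count := -28 | ((base * -4) < (count + extra)): false | limit := 3 | extra := 21 | result -594; g runs total := 7 | delta := 0 | count := -28 | (!(!((base * -4) < (count + total)))): false | result := 21 | limit := 3 | total := 21 | result -594; both end at -594.
Every one of the 180 inputs gives matching results.
verdict: equivalent


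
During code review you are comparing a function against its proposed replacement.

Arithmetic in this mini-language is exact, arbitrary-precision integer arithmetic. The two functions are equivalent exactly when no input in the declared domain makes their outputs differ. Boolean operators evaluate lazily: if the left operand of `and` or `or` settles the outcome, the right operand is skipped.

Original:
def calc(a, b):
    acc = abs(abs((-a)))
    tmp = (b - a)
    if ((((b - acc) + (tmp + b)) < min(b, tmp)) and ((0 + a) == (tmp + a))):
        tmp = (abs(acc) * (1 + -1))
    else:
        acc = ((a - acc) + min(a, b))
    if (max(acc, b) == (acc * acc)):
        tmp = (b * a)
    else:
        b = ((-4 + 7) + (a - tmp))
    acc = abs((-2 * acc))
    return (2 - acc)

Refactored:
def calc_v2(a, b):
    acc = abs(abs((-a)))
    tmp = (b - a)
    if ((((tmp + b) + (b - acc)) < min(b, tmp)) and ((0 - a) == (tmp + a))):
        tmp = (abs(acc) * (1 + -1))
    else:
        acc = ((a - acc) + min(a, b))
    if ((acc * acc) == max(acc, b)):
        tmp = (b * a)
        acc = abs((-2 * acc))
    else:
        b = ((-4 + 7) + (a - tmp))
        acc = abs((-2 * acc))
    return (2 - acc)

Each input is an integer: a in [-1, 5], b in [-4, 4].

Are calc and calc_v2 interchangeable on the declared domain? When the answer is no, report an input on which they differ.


Take a=-1, b=-1.
calc: acc = 1; tmp = 0; ((((b - acc) + (tmp + b)) < min(b, tmp)) and ((0 + a) == (tmp + a))) -> true; tmp = 0; (max(acc, b) == (acc * acc)) -> true; tmp = 1; acc = 2; return 0
calc_v2: acc = 1; tmp = 0; ((((tmp + b) + (b - acc)) < min(b, tmp)) and ((0 - a) == (tmp + a))) -> false; acc = -3; ((acc * acc) == max(acc, b)) -> false; b = 2; acc = 6; return -4
0 != -4, so the rewrite changes behavior.
verdict: not equivalent; witness: a=-1, b=-1


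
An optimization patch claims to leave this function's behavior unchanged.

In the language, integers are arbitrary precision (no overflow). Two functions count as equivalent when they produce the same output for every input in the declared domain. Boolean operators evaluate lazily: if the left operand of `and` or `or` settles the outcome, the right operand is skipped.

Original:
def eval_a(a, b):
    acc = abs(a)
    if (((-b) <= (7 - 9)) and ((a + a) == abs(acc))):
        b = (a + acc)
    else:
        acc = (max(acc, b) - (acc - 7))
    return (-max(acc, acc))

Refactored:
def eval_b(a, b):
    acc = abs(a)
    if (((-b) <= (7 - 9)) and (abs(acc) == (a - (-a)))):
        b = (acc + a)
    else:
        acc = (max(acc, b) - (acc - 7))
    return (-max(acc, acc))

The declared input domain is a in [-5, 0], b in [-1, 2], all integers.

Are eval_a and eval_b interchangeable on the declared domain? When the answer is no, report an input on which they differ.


Side by side, the visible changes include: arithmetic usage differs.
One worked example (a=-5, b=-1) — eval_a: acc := 5 | (((-b) <= (7 - 9)) and ((a + a) == abs(acc))): false | acc := 7 | result -7; eval_b: acc := 5 | (((-b) <= (7 - 9)) and (abs(acc) == (a - (-a)))): false | acc := 7 | result -7; agreement on -7.
Checked all 24 inputs in the declared domain: the outputs agree on every one.
verdict: equivalent


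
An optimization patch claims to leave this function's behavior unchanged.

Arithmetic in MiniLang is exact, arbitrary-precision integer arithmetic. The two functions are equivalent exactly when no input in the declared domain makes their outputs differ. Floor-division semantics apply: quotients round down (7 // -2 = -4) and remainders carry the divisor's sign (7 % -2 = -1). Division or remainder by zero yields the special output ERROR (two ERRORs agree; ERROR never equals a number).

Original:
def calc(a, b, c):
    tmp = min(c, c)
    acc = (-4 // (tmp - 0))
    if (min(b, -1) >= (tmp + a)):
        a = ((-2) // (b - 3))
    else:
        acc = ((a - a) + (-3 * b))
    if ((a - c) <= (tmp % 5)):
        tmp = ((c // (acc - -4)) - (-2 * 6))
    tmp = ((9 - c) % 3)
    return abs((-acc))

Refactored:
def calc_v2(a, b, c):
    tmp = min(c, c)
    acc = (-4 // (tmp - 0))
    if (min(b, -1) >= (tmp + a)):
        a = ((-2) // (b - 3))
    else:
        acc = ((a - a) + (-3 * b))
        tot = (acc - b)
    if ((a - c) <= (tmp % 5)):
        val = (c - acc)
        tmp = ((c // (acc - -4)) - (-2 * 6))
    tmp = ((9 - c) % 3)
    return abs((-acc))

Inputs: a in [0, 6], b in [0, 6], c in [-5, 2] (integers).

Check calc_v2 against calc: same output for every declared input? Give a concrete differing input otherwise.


Although arithmetic usage differs, local variable names differ, statement counts differ, 392/392 inputs agree.
verdict: equivalent


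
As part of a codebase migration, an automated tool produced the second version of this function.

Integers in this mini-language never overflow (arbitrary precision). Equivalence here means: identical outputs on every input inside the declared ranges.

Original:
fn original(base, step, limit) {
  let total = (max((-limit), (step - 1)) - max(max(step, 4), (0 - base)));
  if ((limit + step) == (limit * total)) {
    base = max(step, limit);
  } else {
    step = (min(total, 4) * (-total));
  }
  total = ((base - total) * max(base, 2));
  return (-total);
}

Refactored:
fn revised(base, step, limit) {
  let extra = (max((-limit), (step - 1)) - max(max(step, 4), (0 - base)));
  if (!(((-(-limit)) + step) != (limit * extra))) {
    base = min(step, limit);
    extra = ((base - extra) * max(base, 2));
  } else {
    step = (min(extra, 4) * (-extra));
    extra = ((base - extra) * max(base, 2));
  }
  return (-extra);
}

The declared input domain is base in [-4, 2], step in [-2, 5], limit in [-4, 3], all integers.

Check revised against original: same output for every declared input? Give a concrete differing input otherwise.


Run the pair on base=-4, step=3, limit=-1.
original: total=-2, then ((limit + step) == (limit * total)) is true, then base=3, then total=15, then returns -15
revised: extra=-2, then (!(((-(-limit)) + step) != (limit * extra))) is true, then base=-1, then extra=2, then returns -2
-15 != -2, so the rewrite changes behavior.
verdict: not equivalent; witness: base=-4, step=3, limit=-1


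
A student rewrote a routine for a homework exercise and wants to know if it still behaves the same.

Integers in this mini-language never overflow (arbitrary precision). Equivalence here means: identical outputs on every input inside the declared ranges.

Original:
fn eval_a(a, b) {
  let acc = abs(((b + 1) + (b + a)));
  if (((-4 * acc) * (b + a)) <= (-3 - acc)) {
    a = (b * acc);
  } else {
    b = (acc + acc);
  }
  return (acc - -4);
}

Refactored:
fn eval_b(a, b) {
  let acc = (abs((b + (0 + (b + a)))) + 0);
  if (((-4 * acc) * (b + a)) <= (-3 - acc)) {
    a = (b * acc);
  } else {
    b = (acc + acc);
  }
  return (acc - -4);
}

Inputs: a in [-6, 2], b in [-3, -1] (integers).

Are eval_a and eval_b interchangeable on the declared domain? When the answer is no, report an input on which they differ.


These are not equivalent — on a=-6, b=-3 the outputs split (15 vs 16).
eval_a: acc := 11 | (((-4 * acc) * (b + a)) <= (-3 - acc)): false | b := 22 | result 15
eval_b: acc := 12 | (((-4 * acc) * (b + a)) <= (-3 - acc)): false | b := 24 | result 16
verdict: not equivalent; witness: a=-6, b=-3


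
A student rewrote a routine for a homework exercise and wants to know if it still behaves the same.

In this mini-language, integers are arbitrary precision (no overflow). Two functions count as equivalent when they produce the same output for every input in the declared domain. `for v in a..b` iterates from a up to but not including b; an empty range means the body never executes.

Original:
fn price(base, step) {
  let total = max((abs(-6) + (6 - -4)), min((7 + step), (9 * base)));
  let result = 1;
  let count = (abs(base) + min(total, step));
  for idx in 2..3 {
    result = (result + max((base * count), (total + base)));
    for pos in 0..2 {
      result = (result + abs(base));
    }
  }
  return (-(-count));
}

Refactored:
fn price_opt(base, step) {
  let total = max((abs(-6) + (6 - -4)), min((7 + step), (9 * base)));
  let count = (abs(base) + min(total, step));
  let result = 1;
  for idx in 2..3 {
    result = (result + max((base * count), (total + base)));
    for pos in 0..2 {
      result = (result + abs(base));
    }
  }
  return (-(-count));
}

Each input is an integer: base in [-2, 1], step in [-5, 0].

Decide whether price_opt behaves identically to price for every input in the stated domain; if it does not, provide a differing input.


Reading the diff, among the changes: same computation, different form.
Spot check at base=0, step=-5 — price: total becomes 16; next result becomes 1; next count becomes -5; next at idx=2:; next result becomes 17; next at pos=0:; next result becomes 17; next at pos=1:; next result becomes 17; next final value -5. price_opt: total becomes 16; next count becomes -5; next result becomes 1; next at idx=2:; next result becomes 17; next at pos=0:; next result becomes 17; next at pos=1:; next result becomes 17; next final value -5. Both give -5.
Across all 24 domain points the two functions coincide.
verdict: equivalent


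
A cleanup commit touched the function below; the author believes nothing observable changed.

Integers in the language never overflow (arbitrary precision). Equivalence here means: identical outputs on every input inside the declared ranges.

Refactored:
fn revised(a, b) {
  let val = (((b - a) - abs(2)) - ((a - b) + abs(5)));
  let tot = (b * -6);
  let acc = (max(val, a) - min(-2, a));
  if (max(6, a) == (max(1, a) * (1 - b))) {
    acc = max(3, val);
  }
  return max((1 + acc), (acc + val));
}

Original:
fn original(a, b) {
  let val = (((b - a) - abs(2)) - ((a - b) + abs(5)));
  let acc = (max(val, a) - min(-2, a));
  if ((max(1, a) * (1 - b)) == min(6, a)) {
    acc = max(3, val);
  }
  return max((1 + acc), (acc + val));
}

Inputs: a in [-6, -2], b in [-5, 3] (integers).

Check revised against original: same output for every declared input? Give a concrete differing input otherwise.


At a=-6, b=-5: original gives 2, revised gives 4.
verdict: not equivalent; witness: a=-6, b=-5


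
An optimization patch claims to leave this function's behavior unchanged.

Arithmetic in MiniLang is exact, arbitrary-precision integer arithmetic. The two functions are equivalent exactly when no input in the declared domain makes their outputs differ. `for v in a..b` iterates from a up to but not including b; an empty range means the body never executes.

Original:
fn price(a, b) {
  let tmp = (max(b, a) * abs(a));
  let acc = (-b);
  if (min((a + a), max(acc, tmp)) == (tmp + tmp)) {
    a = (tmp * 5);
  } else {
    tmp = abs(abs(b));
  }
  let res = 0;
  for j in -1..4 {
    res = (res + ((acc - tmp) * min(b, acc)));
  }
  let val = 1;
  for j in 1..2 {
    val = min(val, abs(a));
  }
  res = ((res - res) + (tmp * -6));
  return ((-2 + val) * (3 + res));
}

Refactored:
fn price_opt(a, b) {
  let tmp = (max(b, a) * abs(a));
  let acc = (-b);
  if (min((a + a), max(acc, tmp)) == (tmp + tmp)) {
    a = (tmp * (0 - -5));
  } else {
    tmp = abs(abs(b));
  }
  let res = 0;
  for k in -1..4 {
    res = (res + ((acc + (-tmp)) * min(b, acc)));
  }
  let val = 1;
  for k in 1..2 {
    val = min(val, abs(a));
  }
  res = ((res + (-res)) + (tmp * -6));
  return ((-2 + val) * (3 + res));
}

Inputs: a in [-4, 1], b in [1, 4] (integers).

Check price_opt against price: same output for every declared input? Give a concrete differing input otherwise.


Equivalent — the differences include constant usage differs, and local variable names differ, and arithmetic usage differs, yet no declared input distinguishes the two.
One worked example (a=1, b=4) — price: tmp := 4 | acc := -4 | (min((a + a), max(acc, tmp)) == (tmp + tmp)): false | tmp := 4 | res := 0 | iter j=-1: | res := 32 | iter j=0: | res := 64 | iter j=1: | res := 96 | iter j=2: | res := 128 | iter j=3: | res := 160 | val := 1 | iter j=1: | val := 1 | res := -24 | result 21; price_opt: tmp := 4 | acc := -4 | (min((a + a), max(acc, tmp)) == (tmp + tmp)): false | tmp := 4 | res := 0 | iter k=-1: | res := 32 | iter k=0: | res := 64 | iter k=1: | res := 96 | iter k=2: | res := 128 | iter k=3: | res := 160 | val := 1 | iter k=1: | val := 1 | res := -24 | result 21; agreement on 21.
Across all 24 domain points the two functions coincide.
verdict: equivalent


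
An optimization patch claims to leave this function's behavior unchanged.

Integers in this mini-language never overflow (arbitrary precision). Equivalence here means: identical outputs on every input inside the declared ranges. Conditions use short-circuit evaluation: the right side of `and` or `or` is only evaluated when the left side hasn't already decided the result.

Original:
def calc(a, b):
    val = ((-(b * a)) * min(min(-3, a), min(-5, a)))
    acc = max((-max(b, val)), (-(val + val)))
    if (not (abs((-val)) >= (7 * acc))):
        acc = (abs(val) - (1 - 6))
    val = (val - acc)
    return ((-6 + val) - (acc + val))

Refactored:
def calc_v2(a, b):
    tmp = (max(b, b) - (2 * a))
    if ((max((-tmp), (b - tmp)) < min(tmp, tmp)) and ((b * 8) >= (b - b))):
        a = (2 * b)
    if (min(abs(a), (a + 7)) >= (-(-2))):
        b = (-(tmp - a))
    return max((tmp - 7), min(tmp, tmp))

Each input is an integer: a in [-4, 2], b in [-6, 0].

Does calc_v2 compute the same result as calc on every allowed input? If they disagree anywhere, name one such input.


These are not equivalent — on a=-4, b=-6 the outputs split (114 vs 2).
calc: val := 120 | acc := -120 | (not (abs((-val)) >= (7 * acc))): false | val := 240 | result 114
calc_v2: tmp := 2 | ((max((-tmp), (b - tmp)) < min(tmp, tmp)) and ((b * 8) >= (b - b))): false | (min(abs(a), (a + 7)) >= (-(-2))): true | b := -6 | result 2
verdict: not equivalent; witness: a=-4, b=-6


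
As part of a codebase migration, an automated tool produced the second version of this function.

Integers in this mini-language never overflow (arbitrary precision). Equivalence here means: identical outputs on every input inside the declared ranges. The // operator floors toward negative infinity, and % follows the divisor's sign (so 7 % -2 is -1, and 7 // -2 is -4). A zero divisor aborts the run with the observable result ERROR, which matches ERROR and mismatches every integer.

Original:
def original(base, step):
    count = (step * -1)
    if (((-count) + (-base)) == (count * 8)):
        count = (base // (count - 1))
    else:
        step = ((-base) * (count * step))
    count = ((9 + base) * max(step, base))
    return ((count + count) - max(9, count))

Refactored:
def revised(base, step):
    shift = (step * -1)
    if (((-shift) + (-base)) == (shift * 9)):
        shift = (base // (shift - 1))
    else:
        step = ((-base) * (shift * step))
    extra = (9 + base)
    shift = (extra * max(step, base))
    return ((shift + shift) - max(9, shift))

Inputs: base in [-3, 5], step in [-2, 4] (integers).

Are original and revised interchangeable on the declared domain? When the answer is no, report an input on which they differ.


The edit looks behavioral (`8` became `9`), but over these ranges it never changes the outcome.
Tracing base=-2, step=0: original: count := 0 | (((-count) + (-base)) == (count * 8)): false | step := 0 | count := 0 | result -9 | revised: shift := 0 | (((-shift) + (-base)) == (shift * 9)): false | step := 0 | extra := 7 | shift := 0 | result -9 — matching result -9.
Across all 63 domain points the two functions coincide.
verdict: equivalent


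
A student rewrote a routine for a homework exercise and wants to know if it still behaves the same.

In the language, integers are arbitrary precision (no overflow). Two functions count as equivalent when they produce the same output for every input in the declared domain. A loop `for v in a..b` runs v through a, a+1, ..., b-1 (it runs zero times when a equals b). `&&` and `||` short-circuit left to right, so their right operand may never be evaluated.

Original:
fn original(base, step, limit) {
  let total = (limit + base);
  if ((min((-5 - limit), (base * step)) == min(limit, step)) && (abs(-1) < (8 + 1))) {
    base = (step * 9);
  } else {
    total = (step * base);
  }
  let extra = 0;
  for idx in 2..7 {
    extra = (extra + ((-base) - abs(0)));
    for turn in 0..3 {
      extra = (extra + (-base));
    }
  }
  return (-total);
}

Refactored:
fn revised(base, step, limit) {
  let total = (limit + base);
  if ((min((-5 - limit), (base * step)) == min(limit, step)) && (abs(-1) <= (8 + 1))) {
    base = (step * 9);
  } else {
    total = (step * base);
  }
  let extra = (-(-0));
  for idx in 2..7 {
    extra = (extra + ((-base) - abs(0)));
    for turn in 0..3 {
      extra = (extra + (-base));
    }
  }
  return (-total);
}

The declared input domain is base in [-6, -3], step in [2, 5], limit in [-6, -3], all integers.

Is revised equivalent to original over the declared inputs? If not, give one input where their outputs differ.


Equivalent. The one real change (`(abs(-1) < (8 + 1))` became `(abs(-1) <= (8 + 1))`) has no effect anywhere in the declared ranges.
Sweeping the whole domain (64 inputs) finds no disagreement.
Spot check at base=-3, step=2, limit=-5 — original: total becomes -8; next ((min((-5 - limit), (base * step)) == min(limit, step)) && (abs(-1) < (8 + 1))) evaluates to false; next total becomes -6; next extra becomes 0; next at idx=2:; next extra becomes 3; next at turn=0:; next extra becomes 6; next at turn=1:; next extra becomes 9; next at turn=2:; next extra becomes 12; next at idx=3:; next extra becomes 15; next at turn=0:; next extra becomes 18; next at turn=1:; next extra becomes 21; next at turn=2:; next extra becomes 24; next at idx=4:; next extra becomes 27; next at turn=0:; next extra becomes 30; next at turn=1:; next extra becomes 33; next at turn=2:; next extra becomes 36; next at idx=5:; next extra becomes 39; next at turn=0:; next extra becomes 42; next at turn=1:; next extra becomes 45; next at turn=2:; next extra becomes 48; next at idx=6:; next extra becomes 51; next at turn=0:; next extra becomes 54; next at turn=1:; next extra becomes 57; next at turn=2:; next extra becomes 60; next final value 6. revised: total becomes -8; next ((min((-5 - limit), (base * step)) == min(limit, step)) && (abs(-1) <= (8 + 1))) evaluates to false; next total becomes -6; next extra becomes 0; next at idx=2:; next extra becomes 3; next at turn=0:; next extra becomes 6; next at turn=1:; next extra becomes 9; next at turn=2:; next extra becomes 12; next at idx=3:; next extra becomes 15; next at turn=0:; next extra becomes 18; next at turn=1:; next extra becomes 21; next at turn=2:; next extra becomes 24; next at idx=4:; next extra becomes 27; next at turn=0:; next extra becomes 30; next at turn=1:; next extra becomes 33; next at turn=2:; next extra becomes 36; next at idx=5:; next extra becomes 39; next at turn=0:; next extra becomes 42; next at turn=1:; next extra becomes 45; next at turn=2:; next extra becomes 48; next at idx=6:; next extra becomes 51; next at turn=0:; next extra becomes 54; next at turn=1:; next extra becomes 57; next at turn=2:; next extra becomes 60; next final value 6. Both give 6.
verdict: equivalent


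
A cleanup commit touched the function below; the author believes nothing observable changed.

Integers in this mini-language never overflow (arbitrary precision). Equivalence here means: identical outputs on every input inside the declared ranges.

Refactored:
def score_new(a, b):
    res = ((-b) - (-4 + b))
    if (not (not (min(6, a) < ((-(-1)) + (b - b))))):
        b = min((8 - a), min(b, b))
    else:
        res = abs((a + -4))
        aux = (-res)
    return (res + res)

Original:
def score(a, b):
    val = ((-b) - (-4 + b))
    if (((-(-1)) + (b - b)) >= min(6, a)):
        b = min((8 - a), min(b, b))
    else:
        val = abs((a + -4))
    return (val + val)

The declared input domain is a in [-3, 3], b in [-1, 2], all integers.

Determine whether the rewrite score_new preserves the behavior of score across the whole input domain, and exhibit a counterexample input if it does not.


There is a counterexample at a=1, b=-1: 12 on one side, 6 on the other.
score: val = 6; (((-(-1)) + (b - b)) >= min(6, a)) -> true; b = -1; return 12
score_new: res = 6; (not (not (min(6, a) < ((-(-1)) + (b - b))))) -> false; res = 3; aux = -3; return 6
verdict: not equivalent; witness: a=1, b=-1


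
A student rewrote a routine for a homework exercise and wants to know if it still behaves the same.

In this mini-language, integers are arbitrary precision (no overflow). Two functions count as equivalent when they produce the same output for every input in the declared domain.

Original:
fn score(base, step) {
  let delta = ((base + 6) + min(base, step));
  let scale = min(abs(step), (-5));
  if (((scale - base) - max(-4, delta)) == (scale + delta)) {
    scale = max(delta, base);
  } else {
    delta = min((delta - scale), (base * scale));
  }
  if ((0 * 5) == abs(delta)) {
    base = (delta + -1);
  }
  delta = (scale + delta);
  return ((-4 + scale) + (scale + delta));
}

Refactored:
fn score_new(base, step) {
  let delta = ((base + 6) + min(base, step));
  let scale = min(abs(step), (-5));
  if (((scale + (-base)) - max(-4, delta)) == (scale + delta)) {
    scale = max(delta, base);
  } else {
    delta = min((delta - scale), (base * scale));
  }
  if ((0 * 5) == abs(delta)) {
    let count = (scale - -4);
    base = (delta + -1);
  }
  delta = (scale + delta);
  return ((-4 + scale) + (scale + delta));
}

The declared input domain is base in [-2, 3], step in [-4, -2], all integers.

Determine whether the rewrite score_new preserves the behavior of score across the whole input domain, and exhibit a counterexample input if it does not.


The two are interchangeable: constant usage differs, and statement counts differ, and local variable names differ, and arithmetic usage differs, and every declared input agrees.
Spot check at base=-1, step=-4 — score: delta := 1 | scale := -5 | (((scale - base) - max(-4, delta)) == (scale + delta)): false | delta := 5 | ((0 * 5) == abs(delta)): false | delta := 0 | result -14. score_new: delta := 1 | scale := -5 | (((scale + (-base)) - max(-4, delta)) == (scale + delta)): false | delta := 5 | ((0 * 5) == abs(delta)): false | delta := 0 | result -14. Both give -14.
Every one of the 18 inputs gives matching results.
verdict: equivalent


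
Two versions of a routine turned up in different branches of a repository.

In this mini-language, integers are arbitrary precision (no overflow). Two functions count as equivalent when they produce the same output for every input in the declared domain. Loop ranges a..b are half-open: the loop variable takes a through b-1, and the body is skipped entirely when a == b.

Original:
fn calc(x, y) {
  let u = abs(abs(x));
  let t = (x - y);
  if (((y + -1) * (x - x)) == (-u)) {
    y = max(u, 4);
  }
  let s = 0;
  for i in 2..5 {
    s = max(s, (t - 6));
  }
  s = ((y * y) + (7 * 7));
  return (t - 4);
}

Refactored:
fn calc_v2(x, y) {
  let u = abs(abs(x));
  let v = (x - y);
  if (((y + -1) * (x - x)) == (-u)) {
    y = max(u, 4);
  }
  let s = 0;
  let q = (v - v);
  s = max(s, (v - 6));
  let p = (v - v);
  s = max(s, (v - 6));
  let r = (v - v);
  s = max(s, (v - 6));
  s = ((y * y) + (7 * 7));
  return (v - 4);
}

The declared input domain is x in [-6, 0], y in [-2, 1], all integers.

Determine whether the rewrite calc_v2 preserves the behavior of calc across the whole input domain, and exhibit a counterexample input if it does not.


Changes here: local variable names differ; also constant usage differs; also statement counts differ; also loop structure differs; also min/max/abs usage differs; also arithmetic usage differs; the full 28-point sweep finds no disagreement.
verdict: equivalent


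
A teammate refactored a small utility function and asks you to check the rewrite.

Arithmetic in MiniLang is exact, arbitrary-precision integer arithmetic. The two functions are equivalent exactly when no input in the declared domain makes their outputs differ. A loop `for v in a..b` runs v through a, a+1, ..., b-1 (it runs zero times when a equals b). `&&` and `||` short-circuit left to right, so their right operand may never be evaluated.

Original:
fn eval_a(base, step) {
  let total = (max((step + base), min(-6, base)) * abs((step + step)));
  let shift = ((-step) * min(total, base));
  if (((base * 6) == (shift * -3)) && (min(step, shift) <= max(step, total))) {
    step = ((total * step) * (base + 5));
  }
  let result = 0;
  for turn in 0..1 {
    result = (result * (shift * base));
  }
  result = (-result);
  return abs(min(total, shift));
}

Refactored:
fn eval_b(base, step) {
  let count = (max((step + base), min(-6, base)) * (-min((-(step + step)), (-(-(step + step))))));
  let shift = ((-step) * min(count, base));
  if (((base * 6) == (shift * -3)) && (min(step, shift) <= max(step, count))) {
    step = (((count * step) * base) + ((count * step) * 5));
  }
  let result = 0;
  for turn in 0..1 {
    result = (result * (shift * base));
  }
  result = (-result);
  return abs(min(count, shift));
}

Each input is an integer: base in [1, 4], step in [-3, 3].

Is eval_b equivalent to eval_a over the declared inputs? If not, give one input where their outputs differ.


Comparing the listings, the differences include: min/max/abs usage differs, local variable names differ, arithmetic usage differs.
Spot check at base=4, step=-2 — eval_a: total := 8 | shift := 8 | (((base * 6) == (shift * -3)) && (min(step, shift) <= max(step, total))): false | result := 0 | iter turn=0: | result := 0 | result := 0 | result 8. eval_b: count := 8 | shift := 8 | (((base * 6) == (shift * -3)) && (min(step, shift) <= max(step, count))): false | result := 0 | iter turn=0: | result := 0 | result := 0 | result 8. Both give 8.
Across all 28 domain points the two functions coincide.
verdict: equivalent


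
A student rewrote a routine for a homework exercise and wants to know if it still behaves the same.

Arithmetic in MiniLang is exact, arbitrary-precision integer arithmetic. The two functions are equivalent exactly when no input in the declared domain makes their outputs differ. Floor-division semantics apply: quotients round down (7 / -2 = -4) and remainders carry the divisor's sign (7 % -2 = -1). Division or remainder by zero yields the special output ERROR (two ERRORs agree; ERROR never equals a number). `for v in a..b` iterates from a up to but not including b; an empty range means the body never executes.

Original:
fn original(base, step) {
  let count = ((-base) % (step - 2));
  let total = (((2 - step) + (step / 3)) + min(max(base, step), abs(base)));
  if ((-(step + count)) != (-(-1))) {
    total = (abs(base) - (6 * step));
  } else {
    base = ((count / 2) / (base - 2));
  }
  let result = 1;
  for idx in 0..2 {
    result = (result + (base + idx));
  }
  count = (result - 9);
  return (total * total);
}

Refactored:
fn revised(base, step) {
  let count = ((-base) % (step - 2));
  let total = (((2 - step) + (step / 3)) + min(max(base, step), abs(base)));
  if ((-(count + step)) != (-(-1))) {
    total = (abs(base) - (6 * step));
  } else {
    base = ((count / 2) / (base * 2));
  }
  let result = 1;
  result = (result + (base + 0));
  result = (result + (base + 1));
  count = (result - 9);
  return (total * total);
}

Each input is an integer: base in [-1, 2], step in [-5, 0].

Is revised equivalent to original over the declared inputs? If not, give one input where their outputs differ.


Input base=0, step=-1: 4 from original versus ERROR from revised.
verdict: not equivalent; witness: base=0, step=-1


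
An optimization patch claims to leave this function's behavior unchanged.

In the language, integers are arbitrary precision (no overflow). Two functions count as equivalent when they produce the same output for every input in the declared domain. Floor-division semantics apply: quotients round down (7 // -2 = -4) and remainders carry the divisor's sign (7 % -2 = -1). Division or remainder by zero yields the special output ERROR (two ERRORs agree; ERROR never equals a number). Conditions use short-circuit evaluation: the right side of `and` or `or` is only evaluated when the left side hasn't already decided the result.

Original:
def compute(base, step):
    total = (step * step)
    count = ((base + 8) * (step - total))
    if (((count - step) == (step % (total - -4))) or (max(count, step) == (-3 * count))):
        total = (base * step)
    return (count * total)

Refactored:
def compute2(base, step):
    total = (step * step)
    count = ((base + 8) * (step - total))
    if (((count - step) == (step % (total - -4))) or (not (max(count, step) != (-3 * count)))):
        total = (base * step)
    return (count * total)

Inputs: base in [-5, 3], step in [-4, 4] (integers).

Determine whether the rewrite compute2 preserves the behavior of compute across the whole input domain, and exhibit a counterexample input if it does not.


Differences: comparison usage differs; and boolean connective usage differs — yet all 81 inputs agree.
verdict: equivalent


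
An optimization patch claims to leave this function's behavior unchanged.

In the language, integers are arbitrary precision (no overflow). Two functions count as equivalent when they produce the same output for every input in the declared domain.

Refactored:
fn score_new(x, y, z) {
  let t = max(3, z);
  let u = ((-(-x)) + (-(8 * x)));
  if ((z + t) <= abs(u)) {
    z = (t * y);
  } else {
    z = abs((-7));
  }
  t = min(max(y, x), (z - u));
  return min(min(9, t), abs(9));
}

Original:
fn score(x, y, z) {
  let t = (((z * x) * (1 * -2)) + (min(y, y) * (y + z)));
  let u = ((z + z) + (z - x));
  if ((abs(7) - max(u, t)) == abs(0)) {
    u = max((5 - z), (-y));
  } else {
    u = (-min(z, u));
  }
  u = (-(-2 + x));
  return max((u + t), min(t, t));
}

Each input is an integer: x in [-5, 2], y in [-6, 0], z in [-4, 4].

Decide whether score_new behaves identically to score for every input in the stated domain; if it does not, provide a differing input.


The rewrite breaks on x=-5, y=-6, z=-4, where the results are 27 and -53.
score: t becomes 20; next u becomes -7; next ((abs(7) - max(u, t)) == abs(0)) evaluates to false; next u becomes 7; next u becomes 7; next final value 27
score_new: t becomes 3; next u becomes 35; next ((z + t) <= abs(u)) evaluates to true; next z becomes -18; next t becomes -53; next final value -53
verdict: not equivalent; witness: x=-5, y=-6, z=-4


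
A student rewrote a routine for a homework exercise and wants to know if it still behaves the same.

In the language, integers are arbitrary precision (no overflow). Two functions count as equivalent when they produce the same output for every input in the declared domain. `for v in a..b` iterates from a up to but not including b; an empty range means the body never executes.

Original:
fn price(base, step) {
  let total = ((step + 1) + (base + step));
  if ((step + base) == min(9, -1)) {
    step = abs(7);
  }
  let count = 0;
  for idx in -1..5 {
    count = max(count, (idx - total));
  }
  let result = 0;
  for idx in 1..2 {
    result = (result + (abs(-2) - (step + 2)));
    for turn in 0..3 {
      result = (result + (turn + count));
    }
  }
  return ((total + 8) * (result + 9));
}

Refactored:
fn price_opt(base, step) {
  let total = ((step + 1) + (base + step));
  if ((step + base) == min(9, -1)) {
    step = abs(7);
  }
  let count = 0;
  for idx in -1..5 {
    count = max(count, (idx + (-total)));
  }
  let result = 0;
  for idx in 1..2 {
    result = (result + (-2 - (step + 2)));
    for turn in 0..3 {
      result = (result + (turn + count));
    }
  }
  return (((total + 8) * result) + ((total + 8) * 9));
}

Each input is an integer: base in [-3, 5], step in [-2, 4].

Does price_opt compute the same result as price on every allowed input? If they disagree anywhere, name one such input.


Not equivalent: base=-3, step=-2 separates them (88 vs 80).
price: total=-6, then ((step + base) == min(9, -1)) is false, then count=0, then (idx=-1), then count=5, then (idx=0), then count=6, then (idx=1), then count=7, then (idx=2), then count=8, then (idx=3), then count=9, then (idx=4), then count=10, then result=0, then (idx=1), then result=2, then (turn=0), then result=12, then (turn=1), then result=23, then (turn=2), then result=35, then returns 88
price_opt: total=-6, then ((step + base) == min(9, -1)) is false, then count=0, then (idx=-1), then count=5, then (idx=0), then count=6, then (idx=1), then count=7, then (idx=2), then count=8, then (idx=3), then count=9, then (idx=4), then count=10, then result=0, then (idx=1), then result=-2, then (turn=0), then result=8, then (turn=1), then result=19, then (turn=2), then result=31, then returns 80
verdict: not equivalent; witness: base=-3, step=-2


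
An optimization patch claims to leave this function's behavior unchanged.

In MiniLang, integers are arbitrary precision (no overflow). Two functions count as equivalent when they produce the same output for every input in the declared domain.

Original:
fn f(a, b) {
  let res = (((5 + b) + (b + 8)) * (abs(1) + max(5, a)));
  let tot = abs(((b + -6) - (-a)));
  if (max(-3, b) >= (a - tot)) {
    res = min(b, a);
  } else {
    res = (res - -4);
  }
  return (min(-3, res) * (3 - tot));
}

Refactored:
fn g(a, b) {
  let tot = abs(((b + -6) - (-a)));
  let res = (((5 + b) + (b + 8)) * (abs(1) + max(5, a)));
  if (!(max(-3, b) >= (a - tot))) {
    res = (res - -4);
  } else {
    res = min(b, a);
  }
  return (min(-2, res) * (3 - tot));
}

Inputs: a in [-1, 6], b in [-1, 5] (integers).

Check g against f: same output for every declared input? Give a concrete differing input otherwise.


Run the pair on a=-1, b=-1.
f: res becomes 66; next tot becomes 8; next (max(-3, b) >= (a - tot)) evaluates to true; next res becomes -1; next final value 15
g: tot becomes 8; next res becomes 66; next (!(max(-3, b) >= (a - tot))) evaluates to false; next res becomes -1; next final value 10
15 against 10: the behavior changed.
verdict: not equivalent; witness: a=-1, b=-1


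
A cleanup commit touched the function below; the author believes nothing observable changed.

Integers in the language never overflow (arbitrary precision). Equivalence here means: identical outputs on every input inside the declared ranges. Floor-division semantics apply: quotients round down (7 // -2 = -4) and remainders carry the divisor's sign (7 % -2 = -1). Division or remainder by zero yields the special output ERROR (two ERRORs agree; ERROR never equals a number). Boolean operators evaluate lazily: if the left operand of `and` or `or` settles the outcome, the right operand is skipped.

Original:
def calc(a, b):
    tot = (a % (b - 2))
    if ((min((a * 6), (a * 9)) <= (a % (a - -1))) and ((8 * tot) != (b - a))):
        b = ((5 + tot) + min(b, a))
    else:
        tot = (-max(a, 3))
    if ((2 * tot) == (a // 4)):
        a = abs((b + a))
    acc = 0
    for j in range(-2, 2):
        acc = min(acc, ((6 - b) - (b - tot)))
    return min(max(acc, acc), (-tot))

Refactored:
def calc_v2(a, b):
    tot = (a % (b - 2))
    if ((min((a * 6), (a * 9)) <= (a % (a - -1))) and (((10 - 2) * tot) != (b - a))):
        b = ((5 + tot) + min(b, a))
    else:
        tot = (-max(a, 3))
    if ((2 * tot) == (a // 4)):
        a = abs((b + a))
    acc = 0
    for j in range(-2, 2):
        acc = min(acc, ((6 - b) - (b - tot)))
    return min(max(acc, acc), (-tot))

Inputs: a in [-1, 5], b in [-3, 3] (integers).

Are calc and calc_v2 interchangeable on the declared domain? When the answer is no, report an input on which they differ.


Changes here: arithmetic usage differs; and constant usage differs; the full 49-point sweep finds no disagreement.
verdict: equivalent


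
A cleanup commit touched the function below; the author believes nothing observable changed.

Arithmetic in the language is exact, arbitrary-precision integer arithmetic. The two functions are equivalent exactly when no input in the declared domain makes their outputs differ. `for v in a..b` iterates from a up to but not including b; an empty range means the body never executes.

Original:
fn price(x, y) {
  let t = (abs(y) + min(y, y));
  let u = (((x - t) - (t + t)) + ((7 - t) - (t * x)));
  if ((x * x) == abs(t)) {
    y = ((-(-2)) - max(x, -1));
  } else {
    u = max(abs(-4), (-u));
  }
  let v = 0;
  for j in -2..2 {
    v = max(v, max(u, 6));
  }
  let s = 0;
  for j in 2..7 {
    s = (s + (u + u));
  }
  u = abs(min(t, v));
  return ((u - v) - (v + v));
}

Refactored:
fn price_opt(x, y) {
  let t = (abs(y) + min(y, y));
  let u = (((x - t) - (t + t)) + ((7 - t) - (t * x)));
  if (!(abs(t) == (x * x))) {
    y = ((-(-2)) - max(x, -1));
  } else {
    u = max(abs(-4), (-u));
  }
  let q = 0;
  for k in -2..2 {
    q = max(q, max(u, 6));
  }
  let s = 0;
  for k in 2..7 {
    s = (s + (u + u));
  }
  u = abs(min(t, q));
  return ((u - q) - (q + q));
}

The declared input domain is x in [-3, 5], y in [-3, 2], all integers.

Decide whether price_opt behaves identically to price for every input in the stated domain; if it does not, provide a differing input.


Input x=0, y=-3: -21 from price versus -18 from price_opt.
verdict: not equivalent; witness: x=0, y=-3
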